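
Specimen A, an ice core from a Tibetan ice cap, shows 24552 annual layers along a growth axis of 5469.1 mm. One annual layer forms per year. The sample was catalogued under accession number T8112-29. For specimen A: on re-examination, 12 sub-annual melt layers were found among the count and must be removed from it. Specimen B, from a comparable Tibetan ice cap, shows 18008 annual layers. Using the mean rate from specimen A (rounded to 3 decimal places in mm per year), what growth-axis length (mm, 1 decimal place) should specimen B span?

4015.8 mm

Specimen A: correcting the raw count gives 24552 − 12 = 24540 true annual layers.
A: 5469.1 mm over 24540 years gives 5469.1 / 24540 ≈ 0.223 mm per year.
B's length ≈ 0.223 × 18008 = 4015.8 mm.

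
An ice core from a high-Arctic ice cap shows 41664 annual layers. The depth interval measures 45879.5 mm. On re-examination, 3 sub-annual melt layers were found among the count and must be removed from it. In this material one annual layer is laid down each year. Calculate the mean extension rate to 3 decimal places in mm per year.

1.101 mm per year

Adjusted count: 41664 − 3 = 41661 annual layers.
Mean rate = 45879.5 mm / 41661 years ≈ 1.101 mm per year.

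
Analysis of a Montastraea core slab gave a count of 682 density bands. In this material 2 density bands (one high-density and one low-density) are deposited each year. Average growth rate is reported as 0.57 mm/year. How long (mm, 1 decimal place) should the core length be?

194.4 mm

Dividing by 2 density bands per year: 682 / 2 = 341 years.
Length ≈ 0.57 × 341 = 194.4 mm.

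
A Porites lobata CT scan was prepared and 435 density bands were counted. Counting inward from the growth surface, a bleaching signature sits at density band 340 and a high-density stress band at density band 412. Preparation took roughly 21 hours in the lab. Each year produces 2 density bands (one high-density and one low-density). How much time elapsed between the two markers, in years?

36 yr

Separation: 412 − 340 = 72 density bands.
72 density bands at 2 per year is 72 / 2 = 36 years.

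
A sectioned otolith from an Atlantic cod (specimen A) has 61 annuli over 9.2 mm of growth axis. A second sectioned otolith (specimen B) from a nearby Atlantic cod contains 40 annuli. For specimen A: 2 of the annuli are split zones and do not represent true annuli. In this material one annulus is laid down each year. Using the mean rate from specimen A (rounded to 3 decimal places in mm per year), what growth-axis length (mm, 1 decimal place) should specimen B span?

6.2 mm

Specimen A: correcting the raw count gives 61 − 2 = 59 true annuli.
A: 9.2 mm over 59 years gives 9.2 / 59 ≈ 0.156 mm per year.
Length of B = 0.156 × 40 = 6.2 mm.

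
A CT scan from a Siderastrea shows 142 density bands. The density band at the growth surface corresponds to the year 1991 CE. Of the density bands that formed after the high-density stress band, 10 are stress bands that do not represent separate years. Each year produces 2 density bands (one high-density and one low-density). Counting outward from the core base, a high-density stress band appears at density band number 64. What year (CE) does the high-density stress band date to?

142 − 64 = 78 density bands lie beyond the high-density stress band toward the growth surface.
78 − 10 false = 68 true density bands after the high-density stress band.
With 2 density bands per year, 68 / 2 = 34 years.
1991 − 34 = 1957 CE.

1957 CE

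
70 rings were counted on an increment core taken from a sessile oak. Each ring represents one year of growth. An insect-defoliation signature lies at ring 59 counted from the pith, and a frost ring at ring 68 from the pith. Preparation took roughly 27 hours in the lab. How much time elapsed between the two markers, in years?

9 years

68 − 59 = 9 rings lie between the two events.
That is 9 years at one ring per year.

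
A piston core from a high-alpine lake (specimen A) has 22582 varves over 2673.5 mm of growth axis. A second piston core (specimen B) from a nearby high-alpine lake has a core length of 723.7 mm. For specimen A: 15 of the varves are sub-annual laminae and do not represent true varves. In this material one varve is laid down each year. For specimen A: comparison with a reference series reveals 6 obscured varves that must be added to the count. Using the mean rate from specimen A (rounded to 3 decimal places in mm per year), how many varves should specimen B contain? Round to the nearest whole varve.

Specimen A: true varve count = 22582 − 15 + 6 = 22573.
A: Mean rate = 2673.5 mm / 22573 years ≈ 0.118 mm per year.
Specimen B: 723.7 mm / 0.118 mm per year = 6133.05 years ≈ 6133 varves.

6133 varves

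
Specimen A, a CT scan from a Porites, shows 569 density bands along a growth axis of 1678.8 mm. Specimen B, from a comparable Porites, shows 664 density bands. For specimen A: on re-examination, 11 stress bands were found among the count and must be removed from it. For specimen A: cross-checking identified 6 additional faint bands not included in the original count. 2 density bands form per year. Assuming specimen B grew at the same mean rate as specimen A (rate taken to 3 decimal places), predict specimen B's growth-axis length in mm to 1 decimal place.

1976.4 mm

Specimen A: adjusted count: 569 − 11 + 6 = 564 density bands.
Specimen A: 564 density bands at 2 per year is 564 / 2 = 282 years.
A: Extension rate ≈ 1678.8 / 282 = 5.953 mm/year.
Specimen B: 664 density bands at 2 per year is 664 / 2 = 332 years. Length of B = 5.953 × 332 = 1976.4 mm.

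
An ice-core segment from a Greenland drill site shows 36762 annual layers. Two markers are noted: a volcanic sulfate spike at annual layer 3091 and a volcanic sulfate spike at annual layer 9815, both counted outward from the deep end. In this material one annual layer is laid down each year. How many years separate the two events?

6724 years

9815 − 3091 = 6724 annual layers lie between the two events.
One annual layer per year makes the interval 6724 years.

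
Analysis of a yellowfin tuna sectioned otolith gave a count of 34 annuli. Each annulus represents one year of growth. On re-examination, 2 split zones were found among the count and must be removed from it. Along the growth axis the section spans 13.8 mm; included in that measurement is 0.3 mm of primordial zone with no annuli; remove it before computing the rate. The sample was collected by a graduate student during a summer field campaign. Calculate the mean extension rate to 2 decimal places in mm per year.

0.42 mm per year

After corrections the count is 34 − 2 = 32 annuli.
The growth record spans 13.8 − 0.3 = 13.5 mm.
Extension rate ≈ 13.5 / 32 = 0.42 mm per year.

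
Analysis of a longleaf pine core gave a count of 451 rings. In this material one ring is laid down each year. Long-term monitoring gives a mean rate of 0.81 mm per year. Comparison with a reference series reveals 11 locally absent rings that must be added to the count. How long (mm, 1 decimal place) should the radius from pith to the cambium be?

374.2 mm

Correcting the raw count gives 451 + 11 = 462 true rings.
462 years at 0.81 mm/year gives 0.81 × 462 = 374.2 mm.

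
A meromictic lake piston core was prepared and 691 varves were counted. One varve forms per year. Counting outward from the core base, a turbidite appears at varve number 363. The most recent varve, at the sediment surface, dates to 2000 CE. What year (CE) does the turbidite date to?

691 − 363 = 328 varves lie beyond the turbidite toward the sediment surface.
The varve at the sediment surface is 2000 CE, so the turbidite dates to 2000 − 328 = 1672 CE.

1672 CE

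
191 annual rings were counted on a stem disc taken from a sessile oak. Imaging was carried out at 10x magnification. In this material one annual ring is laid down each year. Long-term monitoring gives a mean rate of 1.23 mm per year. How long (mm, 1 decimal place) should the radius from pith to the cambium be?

The record spans 191 years at 1.23 mm per year.
Length ≈ 1.23 × 191 = 234.9 mm.

234.9 mm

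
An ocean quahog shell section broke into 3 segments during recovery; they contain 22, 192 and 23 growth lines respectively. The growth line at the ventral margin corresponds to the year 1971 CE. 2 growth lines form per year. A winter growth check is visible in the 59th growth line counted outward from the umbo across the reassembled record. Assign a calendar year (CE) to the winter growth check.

1882 CE

Total growth lines = 22 + 192 + 23 = 237.
237 − 59 = 178 growth lines lie beyond the winter growth check toward the ventral margin.
178 growth lines at 2 per year is 178 / 2 = 89 years.
The growth line at the ventral margin is 1971 CE, so the winter growth check dates to 1971 − 89 = 1882 CE.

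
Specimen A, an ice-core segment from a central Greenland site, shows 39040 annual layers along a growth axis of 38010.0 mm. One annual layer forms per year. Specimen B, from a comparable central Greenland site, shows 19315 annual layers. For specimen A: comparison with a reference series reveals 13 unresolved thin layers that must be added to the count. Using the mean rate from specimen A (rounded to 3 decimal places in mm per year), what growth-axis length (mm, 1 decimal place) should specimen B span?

Specimen A: after corrections the count is 39040 + 13 = 39053 annual layers.
A: Mean rate = 38010.0 mm / 39053 years ≈ 0.973 mm/year.
B's length ≈ 0.973 × 19315 = 18793.5 mm.

18793.5 mm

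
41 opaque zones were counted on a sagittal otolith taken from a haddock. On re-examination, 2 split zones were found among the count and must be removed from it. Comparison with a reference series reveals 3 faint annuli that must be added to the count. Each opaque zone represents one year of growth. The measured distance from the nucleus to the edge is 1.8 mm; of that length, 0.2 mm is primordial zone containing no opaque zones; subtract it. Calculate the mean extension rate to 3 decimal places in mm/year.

Adjusted count: 41 − 2 + 3 = 42 opaque zones.
Net length = 1.8 − 0.2 = 1.6 mm.
1.6 mm over 42 years gives 1.6 / 42 ≈ 0.038 mm/year.

0.038 mm/year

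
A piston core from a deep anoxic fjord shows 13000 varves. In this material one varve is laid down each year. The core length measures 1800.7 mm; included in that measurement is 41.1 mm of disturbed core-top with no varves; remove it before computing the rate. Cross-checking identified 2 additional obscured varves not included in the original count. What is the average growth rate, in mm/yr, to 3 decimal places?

Correcting the raw count gives 13000 + 2 = 13002 true varves.
Removing the 41.1 mm offcut leaves 1800.7 − 41.1 = 1759.6 mm.
Mean rate = 1759.6 mm / 13002 years ≈ 0.135 mm/yr.

0.135 mm/yr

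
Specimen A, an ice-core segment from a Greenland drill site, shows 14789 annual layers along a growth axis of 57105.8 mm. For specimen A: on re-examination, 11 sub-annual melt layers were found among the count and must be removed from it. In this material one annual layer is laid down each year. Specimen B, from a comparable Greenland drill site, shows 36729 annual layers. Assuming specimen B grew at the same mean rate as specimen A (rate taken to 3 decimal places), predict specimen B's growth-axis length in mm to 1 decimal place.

141920.9 mm

Specimen A: after corrections the count is 14789 − 11 = 14778 annual layers.
A: 57105.8 mm over 14778 years gives 57105.8 / 14778 ≈ 3.864 mm per year.
Length of B = 3.864 × 36729 = 141920.9 mm.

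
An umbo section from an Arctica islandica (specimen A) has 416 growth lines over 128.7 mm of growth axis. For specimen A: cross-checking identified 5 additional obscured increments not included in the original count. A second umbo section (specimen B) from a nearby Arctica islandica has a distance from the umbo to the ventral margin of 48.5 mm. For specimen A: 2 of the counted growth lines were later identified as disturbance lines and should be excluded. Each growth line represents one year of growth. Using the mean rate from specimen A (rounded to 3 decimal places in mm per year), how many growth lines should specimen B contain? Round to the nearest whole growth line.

Specimen A: true growth line count = 416 − 2 + 5 = 419.
A: Mean rate = 128.7 mm / 419 years ≈ 0.307 mm per year.
For B, 48.5 / 0.307 = 157.98 years ≈ 158 growth lines.

158 growth lines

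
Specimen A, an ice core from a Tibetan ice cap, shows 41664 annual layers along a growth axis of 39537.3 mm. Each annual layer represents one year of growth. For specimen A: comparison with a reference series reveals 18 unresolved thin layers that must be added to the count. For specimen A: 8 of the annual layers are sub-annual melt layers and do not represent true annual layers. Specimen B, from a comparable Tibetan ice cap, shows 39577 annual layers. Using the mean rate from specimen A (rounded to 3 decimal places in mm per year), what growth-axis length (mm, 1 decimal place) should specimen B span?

Specimen A: correcting the raw count gives 41664 − 8 + 18 = 41674 true annual layers.
A: 39537.3 mm over 41674 years gives 39537.3 / 41674 ≈ 0.949 mm per year.
For B, 0.949 mm/year × 39577 years = 37558.6 mm.

37558.6 mm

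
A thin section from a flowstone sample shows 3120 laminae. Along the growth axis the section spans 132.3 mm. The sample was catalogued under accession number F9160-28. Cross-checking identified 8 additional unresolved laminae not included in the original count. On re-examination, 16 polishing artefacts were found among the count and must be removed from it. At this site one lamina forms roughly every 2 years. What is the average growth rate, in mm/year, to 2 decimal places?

True lamina count = 3120 − 16 + 8 = 3112.
3112 laminae at 2 years each span 3112 × 2 = 6224 years.
Extension rate ≈ 132.3 / 6224 = 0.02 mm/year.

0.02 mm/year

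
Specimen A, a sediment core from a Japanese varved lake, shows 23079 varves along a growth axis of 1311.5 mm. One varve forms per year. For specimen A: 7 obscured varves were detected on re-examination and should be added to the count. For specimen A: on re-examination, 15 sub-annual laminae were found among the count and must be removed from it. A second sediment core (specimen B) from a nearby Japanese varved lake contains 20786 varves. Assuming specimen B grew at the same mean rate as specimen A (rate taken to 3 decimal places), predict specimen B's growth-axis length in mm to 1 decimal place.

1184.8 mm

Specimen A: adjusted count: 23079 − 15 + 7 = 23071 varves.
A: 1311.5 mm over 23071 years gives 1311.5 / 23071 ≈ 0.057 mm/year.
Length of B = 0.057 × 20786 = 1184.8 mm.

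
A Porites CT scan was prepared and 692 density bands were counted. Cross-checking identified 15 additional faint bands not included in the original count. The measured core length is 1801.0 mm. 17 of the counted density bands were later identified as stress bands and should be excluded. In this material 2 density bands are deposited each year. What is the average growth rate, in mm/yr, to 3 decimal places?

5.220 mm/yr

Adjusted count: 692 − 17 + 15 = 690 density bands.
Dividing by 2 density bands per year: 690 / 2 = 345 years.
1801.0 mm over 345 years gives 1801.0 / 345 ≈ 5.220 mm/yr.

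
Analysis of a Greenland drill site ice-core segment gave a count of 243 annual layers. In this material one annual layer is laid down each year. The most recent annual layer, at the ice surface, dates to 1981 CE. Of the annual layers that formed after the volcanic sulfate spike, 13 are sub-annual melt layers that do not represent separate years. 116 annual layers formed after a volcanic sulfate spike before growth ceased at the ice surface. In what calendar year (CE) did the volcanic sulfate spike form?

1878 CE

116 annual layers post-date the volcanic sulfate spike.
116 − 13 false = 103 true annual layers after the volcanic sulfate spike.
1981 − 103 = 1878 CE.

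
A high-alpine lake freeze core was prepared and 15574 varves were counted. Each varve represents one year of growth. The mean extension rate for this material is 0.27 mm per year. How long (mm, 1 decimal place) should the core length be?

4205.0 mm

15574 years of growth are recorded.
15574 years at 0.27 mm/year gives 0.27 × 15574 = 4205.0 mm.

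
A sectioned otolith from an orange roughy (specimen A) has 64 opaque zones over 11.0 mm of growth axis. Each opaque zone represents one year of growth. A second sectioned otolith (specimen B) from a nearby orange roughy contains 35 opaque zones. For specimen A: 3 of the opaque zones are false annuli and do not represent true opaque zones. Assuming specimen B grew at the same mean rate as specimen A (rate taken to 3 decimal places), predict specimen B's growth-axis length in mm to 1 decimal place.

Specimen A: true opaque zone count = 64 − 3 = 61.
A: 11.0 mm over 61 years gives 11.0 / 61 ≈ 0.180 mm/year.
Length of B = 0.180 × 35 = 6.3 mm.

6.3 mm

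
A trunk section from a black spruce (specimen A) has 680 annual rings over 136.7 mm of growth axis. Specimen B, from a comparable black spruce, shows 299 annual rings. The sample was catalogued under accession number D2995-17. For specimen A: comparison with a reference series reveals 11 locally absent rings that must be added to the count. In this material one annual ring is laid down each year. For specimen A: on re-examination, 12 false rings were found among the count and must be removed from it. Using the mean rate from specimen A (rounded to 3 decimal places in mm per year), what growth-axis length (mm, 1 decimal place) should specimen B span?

Specimen A: correcting the raw count gives 680 − 12 + 11 = 679 true annual rings.
A: 136.7 mm over 679 years gives 136.7 / 679 ≈ 0.201 mm/yr.
B's length ≈ 0.201 × 299 = 60.1 mm.

60.1 mm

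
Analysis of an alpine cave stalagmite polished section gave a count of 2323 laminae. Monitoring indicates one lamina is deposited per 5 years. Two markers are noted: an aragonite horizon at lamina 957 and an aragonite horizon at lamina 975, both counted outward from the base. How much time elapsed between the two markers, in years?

90 years

975 − 957 = 18 laminae lie between the two events.
At 5 years per lamina, 18 × 5 = 90 years.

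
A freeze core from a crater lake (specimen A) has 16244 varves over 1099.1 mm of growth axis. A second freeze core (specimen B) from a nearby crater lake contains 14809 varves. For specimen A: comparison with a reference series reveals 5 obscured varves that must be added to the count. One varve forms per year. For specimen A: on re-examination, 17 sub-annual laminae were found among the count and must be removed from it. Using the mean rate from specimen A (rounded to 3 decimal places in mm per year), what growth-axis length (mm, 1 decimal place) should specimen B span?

1007.0 mm

Specimen A: correcting the raw count gives 16244 − 17 + 5 = 16232 true varves.
A: Mean rate = 1099.1 mm / 16232 years ≈ 0.068 mm/year.
B's length ≈ 0.068 × 14809 = 1007.0 mm.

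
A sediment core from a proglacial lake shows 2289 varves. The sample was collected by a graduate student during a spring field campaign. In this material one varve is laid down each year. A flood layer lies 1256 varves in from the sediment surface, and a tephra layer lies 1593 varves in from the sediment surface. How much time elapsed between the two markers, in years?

337 yr

The two markers are separated by 1593 − 1256 = 337 varves.
That is 337 years at one varve per year.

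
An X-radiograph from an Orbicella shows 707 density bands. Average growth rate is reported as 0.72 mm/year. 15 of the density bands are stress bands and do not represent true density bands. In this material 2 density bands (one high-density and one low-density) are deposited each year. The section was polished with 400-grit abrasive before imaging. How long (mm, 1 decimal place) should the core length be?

249.1 mm

True density band count = 707 − 15 = 692.
692 density bands at 2 per year is 692 / 2 = 346 years.
Predicted length = 0.72 mm/year × 346 years = 249.1 mm.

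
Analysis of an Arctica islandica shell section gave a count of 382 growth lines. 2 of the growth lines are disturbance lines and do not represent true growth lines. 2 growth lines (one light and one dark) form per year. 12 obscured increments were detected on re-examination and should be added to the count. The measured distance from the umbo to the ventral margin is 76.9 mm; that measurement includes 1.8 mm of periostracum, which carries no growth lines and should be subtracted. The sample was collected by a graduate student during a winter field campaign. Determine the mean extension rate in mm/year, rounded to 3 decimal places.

After corrections the count is 382 − 2 + 12 = 392 growth lines.
Dividing by 2 growth lines per year: 392 / 2 = 196 years.
Removing the 1.8 mm offcut leaves 76.9 − 1.8 = 75.1 mm.
Mean rate = 75.1 mm / 196 years ≈ 0.383 mm/year.

0.383 mm/year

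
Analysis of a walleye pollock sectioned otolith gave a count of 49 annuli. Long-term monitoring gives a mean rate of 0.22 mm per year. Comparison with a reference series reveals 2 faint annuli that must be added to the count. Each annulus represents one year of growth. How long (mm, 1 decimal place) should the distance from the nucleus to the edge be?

11.2 mm

After corrections the count is 49 + 2 = 51 annuli.
Length ≈ 0.22 × 51 = 11.2 mm.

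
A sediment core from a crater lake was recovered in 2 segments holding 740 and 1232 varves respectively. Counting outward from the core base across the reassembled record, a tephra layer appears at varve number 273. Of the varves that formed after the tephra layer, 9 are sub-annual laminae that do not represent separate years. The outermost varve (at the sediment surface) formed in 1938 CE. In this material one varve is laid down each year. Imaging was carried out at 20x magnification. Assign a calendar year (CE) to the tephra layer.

248 CE

Total varves = 740 + 1232 = 1972.
Between varve 273 and the sediment surface there are 1972 − 273 = 1699 varves.
1699 − 9 false = 1690 true varves after the tephra layer.
Counting back 1690 years from 1938 CE places the tephra layer in 1938 − 1690 = 248 CE.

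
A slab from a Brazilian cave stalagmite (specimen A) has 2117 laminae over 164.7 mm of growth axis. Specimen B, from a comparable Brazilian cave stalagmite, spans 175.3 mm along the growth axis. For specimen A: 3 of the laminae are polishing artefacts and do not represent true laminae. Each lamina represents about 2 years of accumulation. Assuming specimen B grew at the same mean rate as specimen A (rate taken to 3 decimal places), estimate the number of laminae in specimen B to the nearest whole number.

Specimen A: after corrections the count is 2117 − 3 = 2114 laminae.
Specimen A: at 2 years per lamina, 2114 × 2 = 4228 years.
A: Extension rate ≈ 164.7 / 4228 = 0.039 mm per year.
B spans 175.3 / 0.039 = 4494.87 years; at 2 years per lamina that is 4494.87 / 2 ≈ 2247 laminae.

2247 laminae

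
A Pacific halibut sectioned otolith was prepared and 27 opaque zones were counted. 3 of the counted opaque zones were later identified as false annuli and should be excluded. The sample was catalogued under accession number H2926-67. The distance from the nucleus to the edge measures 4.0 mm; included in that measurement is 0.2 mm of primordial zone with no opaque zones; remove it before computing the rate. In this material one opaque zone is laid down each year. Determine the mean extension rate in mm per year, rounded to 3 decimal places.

0.158 mm per year

Correcting the raw count gives 27 − 3 = 24 true opaque zones.
The growth record spans 4.0 − 0.2 = 3.8 mm.
Mean rate = 3.8 mm / 24 years ≈ 0.158 mm per year.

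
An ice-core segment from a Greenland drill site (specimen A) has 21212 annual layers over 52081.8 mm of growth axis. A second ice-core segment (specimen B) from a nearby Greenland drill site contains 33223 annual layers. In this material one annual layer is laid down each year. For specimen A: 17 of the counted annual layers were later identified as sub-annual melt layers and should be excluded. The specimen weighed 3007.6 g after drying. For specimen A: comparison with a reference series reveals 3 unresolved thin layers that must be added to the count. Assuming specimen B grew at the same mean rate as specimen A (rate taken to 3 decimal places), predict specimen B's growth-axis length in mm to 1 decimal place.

Specimen A: correcting the raw count gives 21212 − 17 + 3 = 21198 true annual layers.
A: Extension rate ≈ 52081.8 / 21198 = 2.457 mm/yr.
B's length ≈ 2.457 × 33223 = 81628.9 mm.

81628.9 mm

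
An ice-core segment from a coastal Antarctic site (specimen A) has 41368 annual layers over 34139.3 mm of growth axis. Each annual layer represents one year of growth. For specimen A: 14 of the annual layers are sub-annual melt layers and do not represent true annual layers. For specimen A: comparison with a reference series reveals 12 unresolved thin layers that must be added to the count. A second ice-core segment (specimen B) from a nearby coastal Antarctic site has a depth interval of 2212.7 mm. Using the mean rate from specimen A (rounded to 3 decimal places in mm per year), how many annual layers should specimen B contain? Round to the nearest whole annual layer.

2682 annual layers

Specimen A: after corrections the count is 41368 − 14 + 12 = 41366 annual layers.
A: Mean rate = 34139.3 mm / 41366 years ≈ 0.825 mm/yr.
Specimen B: 2212.7 mm / 0.825 mm per year = 2682.06 years ≈ 2682 annual layers.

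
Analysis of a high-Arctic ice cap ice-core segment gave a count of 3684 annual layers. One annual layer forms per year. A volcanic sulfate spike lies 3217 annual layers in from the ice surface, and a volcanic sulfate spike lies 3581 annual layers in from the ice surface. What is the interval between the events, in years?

Separation: 3581 − 3217 = 364 annual layers.
At one annual layer per year, 364 years elapsed between them.

364 years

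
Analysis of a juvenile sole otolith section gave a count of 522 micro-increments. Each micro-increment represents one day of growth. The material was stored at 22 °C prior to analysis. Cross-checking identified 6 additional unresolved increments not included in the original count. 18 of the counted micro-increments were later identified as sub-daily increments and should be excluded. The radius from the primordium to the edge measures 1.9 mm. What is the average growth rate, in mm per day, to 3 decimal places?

0.004 mm per day

After corrections the count is 522 − 18 + 6 = 510 micro-increments.
1.9 mm over 510 days gives 1.9 / 510 ≈ 0.004 mm per day.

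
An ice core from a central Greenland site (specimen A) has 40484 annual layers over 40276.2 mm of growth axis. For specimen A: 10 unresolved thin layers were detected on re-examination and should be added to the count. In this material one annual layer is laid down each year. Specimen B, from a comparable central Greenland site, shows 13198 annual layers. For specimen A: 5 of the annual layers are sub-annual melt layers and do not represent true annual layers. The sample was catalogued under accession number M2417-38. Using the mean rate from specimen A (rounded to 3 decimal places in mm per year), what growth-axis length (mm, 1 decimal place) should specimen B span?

Specimen A: adjusted count: 40484 − 5 + 10 = 40489 annual layers.
A: Extension rate ≈ 40276.2 / 40489 = 0.995 mm per year.
Length of B = 0.995 × 13198 = 13132.0 mm.

13132.0 mm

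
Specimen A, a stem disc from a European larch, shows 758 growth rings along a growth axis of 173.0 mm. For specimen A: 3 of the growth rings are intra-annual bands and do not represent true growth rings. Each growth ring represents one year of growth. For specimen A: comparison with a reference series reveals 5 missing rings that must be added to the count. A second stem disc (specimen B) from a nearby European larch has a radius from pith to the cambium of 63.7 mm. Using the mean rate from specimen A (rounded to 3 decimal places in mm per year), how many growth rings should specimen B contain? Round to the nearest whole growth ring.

279 growth rings

Specimen A: correcting the raw count gives 758 − 3 + 5 = 760 true growth rings.
A: Mean rate = 173.0 mm / 760 years ≈ 0.228 mm/yr.
B spans 63.7 / 0.228 = 279.39 years ≈ 279 growth rings.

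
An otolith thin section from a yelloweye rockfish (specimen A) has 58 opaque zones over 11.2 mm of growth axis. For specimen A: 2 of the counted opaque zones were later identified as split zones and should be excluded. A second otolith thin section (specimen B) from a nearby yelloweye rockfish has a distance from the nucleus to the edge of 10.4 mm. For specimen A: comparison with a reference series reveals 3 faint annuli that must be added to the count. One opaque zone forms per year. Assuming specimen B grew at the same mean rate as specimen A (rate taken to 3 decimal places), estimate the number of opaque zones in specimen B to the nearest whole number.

Specimen A: correcting the raw count gives 58 − 2 + 3 = 59 true opaque zones.
A: Extension rate ≈ 11.2 / 59 = 0.190 mm/year.
For B, 10.4 / 0.190 = 54.74 years ≈ 55 opaque zones.

55 opaque zones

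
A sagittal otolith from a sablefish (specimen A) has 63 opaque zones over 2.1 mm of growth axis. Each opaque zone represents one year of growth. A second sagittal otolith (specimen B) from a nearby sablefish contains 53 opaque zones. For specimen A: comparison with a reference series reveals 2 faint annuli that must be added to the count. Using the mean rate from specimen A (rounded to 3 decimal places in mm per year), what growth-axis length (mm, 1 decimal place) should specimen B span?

1.7 mm

Specimen A: true opaque zone count = 63 + 2 = 65.
A: 2.1 mm over 65 years gives 2.1 / 65 ≈ 0.032 mm per year.
For B, 0.032 mm/year × 53 years = 1.7 mm.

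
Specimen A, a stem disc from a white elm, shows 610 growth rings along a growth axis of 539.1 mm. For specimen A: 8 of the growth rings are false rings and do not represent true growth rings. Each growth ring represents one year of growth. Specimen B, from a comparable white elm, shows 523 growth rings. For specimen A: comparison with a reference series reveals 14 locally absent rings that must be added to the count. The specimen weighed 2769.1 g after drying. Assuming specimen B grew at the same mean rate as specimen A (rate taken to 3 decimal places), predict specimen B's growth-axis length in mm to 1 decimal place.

Specimen A: adjusted count: 610 − 8 + 14 = 616 growth rings.
A: Mean rate = 539.1 mm / 616 years ≈ 0.875 mm/yr.
B's length ≈ 0.875 × 523 = 457.6 mm.

457.6 mm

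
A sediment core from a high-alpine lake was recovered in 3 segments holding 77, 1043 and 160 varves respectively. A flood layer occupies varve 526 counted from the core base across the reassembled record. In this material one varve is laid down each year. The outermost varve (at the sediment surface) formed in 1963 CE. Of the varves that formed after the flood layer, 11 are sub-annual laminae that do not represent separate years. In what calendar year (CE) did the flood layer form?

1220 CE

Total varves = 77 + 1043 + 160 = 1280.
1280 − 526 = 754 varves lie beyond the flood layer toward the sediment surface.
Removing the 11 false varves leaves 754 − 11 = 743 true varves beyond the flood layer.
1963 − 743 = 1220 CE.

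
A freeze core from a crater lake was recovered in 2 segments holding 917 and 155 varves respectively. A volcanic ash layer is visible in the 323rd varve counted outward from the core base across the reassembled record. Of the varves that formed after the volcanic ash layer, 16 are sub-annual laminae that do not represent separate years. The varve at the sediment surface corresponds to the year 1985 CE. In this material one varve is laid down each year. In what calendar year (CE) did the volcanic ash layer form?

1252 CE

Total varves = 917 + 155 = 1072.
1072 − 323 = 749 varves lie beyond the volcanic ash layer toward the sediment surface.
Removing the 16 false varves leaves 749 − 16 = 733 true varves beyond the volcanic ash layer.
Counting back 733 years from 1985 CE places the volcanic ash layer in 1985 − 733 = 1252 CE.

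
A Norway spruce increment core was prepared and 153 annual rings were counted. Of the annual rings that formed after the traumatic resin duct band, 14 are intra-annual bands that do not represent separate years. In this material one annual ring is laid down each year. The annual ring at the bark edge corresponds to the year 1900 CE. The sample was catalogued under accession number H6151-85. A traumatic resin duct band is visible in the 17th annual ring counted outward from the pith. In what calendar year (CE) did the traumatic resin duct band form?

1778 CE

153 − 17 = 136 annual rings lie beyond the traumatic resin duct band toward the bark edge.
136 − 14 false = 122 true annual rings after the traumatic resin duct band.
The annual ring at the bark edge is 1900 CE, so the traumatic resin duct band dates to 1900 − 122 = 1778 CE.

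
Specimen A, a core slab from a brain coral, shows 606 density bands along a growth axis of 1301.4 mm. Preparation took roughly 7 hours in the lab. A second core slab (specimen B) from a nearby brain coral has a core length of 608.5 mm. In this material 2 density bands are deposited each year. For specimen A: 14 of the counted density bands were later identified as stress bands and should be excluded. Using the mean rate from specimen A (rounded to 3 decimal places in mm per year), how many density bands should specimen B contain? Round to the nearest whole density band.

Specimen A: correcting the raw count gives 606 − 14 = 592 true density bands.
Specimen A: with 2 density bands per year, 592 / 2 = 296 years.
A: Extension rate ≈ 1301.4 / 296 = 4.397 mm/yr.
For B, 608.5 / 4.397 = 138.39 years; at 2 density bands per year that is 138.39 × 2 ≈ 277 density bands.

277 density bands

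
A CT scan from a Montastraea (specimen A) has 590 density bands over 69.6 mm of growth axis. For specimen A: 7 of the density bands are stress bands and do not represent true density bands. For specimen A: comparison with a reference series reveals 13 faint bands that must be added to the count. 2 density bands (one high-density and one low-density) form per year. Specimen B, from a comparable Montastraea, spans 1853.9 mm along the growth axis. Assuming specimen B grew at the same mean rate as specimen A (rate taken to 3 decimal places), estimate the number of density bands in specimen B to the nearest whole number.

15845 density bands

Specimen A: correcting the raw count gives 590 − 7 + 13 = 596 true density bands.
Specimen A: dividing by 2 density bands per year: 596 / 2 = 298 years.
A: 69.6 mm over 298 years gives 69.6 / 298 ≈ 0.234 mm per year.
Specimen B: 1853.9 mm / 0.234 mm per year = 7922.65 years; at 2 density bands per year that is 7922.65 × 2 ≈ 15845 density bands.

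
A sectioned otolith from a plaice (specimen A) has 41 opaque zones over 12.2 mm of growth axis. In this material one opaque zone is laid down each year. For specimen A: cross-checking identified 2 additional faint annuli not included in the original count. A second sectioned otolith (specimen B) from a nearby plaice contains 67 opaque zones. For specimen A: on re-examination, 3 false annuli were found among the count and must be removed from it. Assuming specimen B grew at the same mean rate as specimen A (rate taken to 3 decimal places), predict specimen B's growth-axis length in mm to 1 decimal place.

Specimen A: true opaque zone count = 41 − 3 + 2 = 40.
A: 12.2 mm over 40 years gives 12.2 / 40 ≈ 0.305 mm per year.
B's length ≈ 0.305 × 67 = 20.4 mm.

20.4 mm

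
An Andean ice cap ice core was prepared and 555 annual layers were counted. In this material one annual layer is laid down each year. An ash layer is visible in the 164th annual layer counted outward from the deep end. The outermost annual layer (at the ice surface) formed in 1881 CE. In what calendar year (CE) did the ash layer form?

Between annual layer 164 and the ice surface there are 555 − 164 = 391 annual layers.
The annual layer at the ice surface is 1881 CE, so the ash layer dates to 1881 − 391 = 1490 CE.

1490 CE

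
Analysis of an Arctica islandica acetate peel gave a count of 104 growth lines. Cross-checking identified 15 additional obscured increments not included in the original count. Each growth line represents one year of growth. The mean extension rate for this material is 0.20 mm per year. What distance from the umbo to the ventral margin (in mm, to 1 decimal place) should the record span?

23.8 mm

After corrections the count is 104 + 15 = 119 growth lines.
Predicted length = 0.20 mm/year × 119 years = 23.8 mm.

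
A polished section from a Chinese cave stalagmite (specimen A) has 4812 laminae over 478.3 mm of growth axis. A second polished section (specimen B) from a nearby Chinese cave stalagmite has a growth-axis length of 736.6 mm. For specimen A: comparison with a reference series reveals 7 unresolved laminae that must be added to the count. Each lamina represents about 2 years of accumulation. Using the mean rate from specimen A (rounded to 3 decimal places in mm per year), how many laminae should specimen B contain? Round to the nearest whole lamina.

Specimen A: adjusted count: 4812 + 7 = 4819 laminae.
Specimen A: 4819 laminae at 2 years each span 4819 × 2 = 9638 years.
A: 478.3 mm over 9638 years gives 478.3 / 9638 ≈ 0.050 mm/yr.
Specimen B: 736.6 mm / 0.050 mm per year = 14732.00 years; at 2 years per lamina that is 14732.00 / 2 ≈ 7366 laminae.

7366 laminae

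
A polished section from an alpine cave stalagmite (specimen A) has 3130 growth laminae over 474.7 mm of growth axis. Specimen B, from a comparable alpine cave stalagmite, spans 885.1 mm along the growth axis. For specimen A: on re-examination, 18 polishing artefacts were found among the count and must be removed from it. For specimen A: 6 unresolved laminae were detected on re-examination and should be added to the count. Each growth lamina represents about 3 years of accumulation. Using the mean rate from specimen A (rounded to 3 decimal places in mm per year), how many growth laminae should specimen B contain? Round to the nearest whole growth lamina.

5785 growth laminae

Specimen A: after corrections the count is 3130 − 18 + 6 = 3118 growth laminae.
Specimen A: at 3 years per growth lamina, 3118 × 3 = 9354 years.
A: Mean rate = 474.7 mm / 9354 years ≈ 0.051 mm/year.
For B, 885.1 / 0.051 = 17354.90 years; at 3 years per growth lamina that is 17354.90 / 3 ≈ 5785 growth laminae.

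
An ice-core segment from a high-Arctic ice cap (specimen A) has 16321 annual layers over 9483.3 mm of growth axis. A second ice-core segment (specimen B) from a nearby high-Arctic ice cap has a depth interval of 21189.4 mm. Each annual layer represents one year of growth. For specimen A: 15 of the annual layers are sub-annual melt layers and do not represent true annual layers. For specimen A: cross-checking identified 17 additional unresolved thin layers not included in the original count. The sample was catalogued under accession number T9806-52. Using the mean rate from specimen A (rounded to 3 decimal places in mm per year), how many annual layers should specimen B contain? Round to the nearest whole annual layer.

Specimen A: true annual layer count = 16321 − 15 + 17 = 16323.
A: Mean rate = 9483.3 mm / 16323 years ≈ 0.581 mm per year.
Specimen B: 21189.4 mm / 0.581 mm per year = 36470.57 years ≈ 36471 annual layers.

36471 annual layers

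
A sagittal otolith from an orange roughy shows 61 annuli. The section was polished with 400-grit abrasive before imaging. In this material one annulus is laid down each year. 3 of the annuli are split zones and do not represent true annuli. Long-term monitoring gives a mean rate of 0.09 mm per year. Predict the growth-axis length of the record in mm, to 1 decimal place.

Adjusted count: 61 − 3 = 58 annuli.
58 years at 0.09 mm/year gives 0.09 × 58 = 5.2 mm.

5.2 mm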